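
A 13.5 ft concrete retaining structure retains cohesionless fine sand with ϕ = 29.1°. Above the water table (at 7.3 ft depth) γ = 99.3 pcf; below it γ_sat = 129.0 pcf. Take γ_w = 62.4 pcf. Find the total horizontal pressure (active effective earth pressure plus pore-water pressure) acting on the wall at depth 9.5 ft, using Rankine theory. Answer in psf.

K_a = (1 − sin φ)/(1 + sin φ) = 0.3456.
γ' = 129.0 − 62.4 = 66.60 pcf.
Effective vertical stress at 9.5 ft: σ'_v = 99.3×7.3 + 66.60×2.20 = 871.4 psf.
σ'_h = K_a σ'_v = 0.3456 × 871.4 = 301.2 psf; u = γ_w × 2.20 = 137.3 psf.
Total σ_h = 301.2 + 137.3 = 438.4 psf.

438 psf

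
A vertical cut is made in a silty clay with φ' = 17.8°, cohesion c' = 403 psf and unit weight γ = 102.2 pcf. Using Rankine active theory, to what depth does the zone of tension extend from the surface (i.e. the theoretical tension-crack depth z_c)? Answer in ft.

10.8 ft

K_a = tan²(45° − 17.8°/2) = 0.5318; √K_a = 0.7292.
The active pressure is zero where K_a γ z = 2c√K_a, so z_c = 2c/(γ√K_a) = 2×403/(102.2×0.7292) = 10.82 ft.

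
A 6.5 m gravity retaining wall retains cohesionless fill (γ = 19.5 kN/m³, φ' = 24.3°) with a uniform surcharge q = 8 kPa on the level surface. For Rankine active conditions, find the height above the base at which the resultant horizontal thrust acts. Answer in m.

K_a = 0.4169.
Triangular part P₁ = ½K_aγH² = 171.7 at H/3 = 2.167 m; rectangular part P₂ = K_a q H = 21.68 at H/2 = 3.250 m.
ȳ = (P₁·2.167 + P₂·3.250)/(P₁+P₂) = 2.288 m.

2.29 m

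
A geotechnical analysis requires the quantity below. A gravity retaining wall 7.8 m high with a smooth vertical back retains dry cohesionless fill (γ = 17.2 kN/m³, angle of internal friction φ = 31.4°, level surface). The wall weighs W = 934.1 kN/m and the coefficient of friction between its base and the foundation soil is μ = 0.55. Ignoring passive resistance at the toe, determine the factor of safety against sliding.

K_a = tan²(45° − 31.4°/2) = 0.3149.
P_a = ½K_aγH² = 0.5×0.3149×17.2×7.8² = 164.8 kN/m, acting at H/3 = 2.600 m above the base.
FS_sliding = μW / P_a = 0.55×934.1 / 164.8 = 3.118.

3.12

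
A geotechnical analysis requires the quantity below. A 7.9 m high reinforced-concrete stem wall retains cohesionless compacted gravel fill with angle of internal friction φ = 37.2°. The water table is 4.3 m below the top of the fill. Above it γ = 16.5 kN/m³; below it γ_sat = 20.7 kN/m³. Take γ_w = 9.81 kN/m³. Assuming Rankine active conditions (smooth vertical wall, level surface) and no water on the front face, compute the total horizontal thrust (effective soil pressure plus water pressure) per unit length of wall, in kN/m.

K_a = tan²(45° − φ/2) = 0.2464.
γ' = 20.7 − 9.81 = 10.89 kN/m³. Depth below WT = 3.6 m.
σ'_h at WT = K_a γ d_w = 17.48 kPa; at base = 17.48 + K_a γ' × 3.6 = 27.14 kPa.
P₁ (0–4.3 m) = ½×17.48×4.3 = 37.59. P₂ (4.3–7.9 m) = ½(17.48+27.14)×3.6 = 80.33.
P_w = ½ γ_w h₂² = 0.5×9.81×3.6² = 63.57. Total = 37.59+80.33+63.57 = 181.5 kN/m.

181 kN/m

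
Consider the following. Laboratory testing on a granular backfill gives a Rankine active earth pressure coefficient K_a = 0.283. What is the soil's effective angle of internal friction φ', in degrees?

K_a = tan²(45° − φ/2) ⇒ 45° − φ/2 = arctan(√0.283) = 28.01°.
φ = 2(45° − 28.01°) = 33.98°.

34.0°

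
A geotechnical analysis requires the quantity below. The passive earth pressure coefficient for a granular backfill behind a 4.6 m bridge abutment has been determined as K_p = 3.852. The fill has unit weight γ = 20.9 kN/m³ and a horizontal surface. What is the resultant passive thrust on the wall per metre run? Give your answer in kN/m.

P = ½ K_p γ H² = 0.5 × 3.852 × 20.9 × 4.6² = 851.8 kN/m.

852 kN/m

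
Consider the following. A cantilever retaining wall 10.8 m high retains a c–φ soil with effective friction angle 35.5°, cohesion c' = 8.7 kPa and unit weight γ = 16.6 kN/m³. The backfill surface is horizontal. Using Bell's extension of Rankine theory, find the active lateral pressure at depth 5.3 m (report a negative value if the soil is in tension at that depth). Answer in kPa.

14.4 kPa

K_a = (1 − sin φ)/(1 + sin φ) = 0.2653.
σ_a = K_a γ z − 2c√K_a = 0.2653×16.6×5.3 − 2×8.7×0.5150 = 14.38 kPa.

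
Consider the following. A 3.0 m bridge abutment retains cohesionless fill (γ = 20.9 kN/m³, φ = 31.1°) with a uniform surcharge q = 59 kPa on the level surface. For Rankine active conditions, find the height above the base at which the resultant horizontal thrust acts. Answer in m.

K_a = 0.3188.
Triangular part P₁ = ½K_aγH² = 29.98 at H/3 = 1.000 m; rectangular part P₂ = K_a q H = 56.43 at H/2 = 1.500 m.
ȳ = (P₁·1.000 + P₂·1.500)/(P₁+P₂) = 1.327 m.

1.33 m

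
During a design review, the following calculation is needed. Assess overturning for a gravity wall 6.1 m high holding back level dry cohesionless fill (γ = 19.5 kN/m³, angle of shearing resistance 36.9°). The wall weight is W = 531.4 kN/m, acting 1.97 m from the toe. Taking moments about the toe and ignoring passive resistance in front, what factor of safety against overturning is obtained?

5.68

K_a = tan²(45° − 36.9°/2) = 0.2497.
P_a = ½K_aγH² = 0.5×0.2497×19.5×6.1² = 90.58 kN/m, acting at H/3 = 2.033 m above the base.
Overturning moment M_o = P_a × H/3 = 90.58 × 2.033 = 184.2.
Resisting moment M_r = W × 1.97 = 531.4 × 1.97 = 1047.
FS_overturning = M_r/M_o = 1047/184.2 = 5.684.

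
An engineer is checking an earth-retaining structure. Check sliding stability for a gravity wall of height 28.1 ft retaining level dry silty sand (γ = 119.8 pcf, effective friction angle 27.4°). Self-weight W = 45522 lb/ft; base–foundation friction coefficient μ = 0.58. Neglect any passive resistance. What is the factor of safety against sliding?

K_a = tan²(45° − 27.4°/2) = 0.3697.
P_a = ½K_aγH² = 0.5×0.3697×119.8×28.1² = 17480 lb/ft, acting at H/3 = 9.367 ft above the base.
FS_sliding = μW / P_a = 0.58×45522 / 17480 = 1.510.

1.51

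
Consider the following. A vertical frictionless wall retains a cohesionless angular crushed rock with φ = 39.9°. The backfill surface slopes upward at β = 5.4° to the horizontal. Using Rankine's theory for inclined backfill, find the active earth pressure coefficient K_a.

0.221

K_a = cos β · (cos β − √(cos²β − cos²φ)) / (cos β + √(cos²β − cos²φ)).
cos β = 0.9956, cos φ = 0.7672, √(cos²β − cos²φ) = 0.6345.
K_a = 0.9956 × (0.9956 − 0.6345)/(0.9956 + 0.6345) = 0.2205.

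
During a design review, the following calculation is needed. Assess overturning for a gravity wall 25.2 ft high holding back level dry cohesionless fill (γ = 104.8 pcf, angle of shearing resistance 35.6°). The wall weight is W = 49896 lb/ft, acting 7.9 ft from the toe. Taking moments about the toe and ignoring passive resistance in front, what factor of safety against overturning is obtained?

K_a = tan²(45° − 35.6°/2) = 0.2641.
P_a = ½K_aγH² = 0.5×0.2641×104.8×25.2² = 8789 lb/ft, acting at H/3 = 8.400 ft above the base.
Overturning moment M_o = P_a × H/3 = 8789 × 8.400 = 73830.
Resisting moment M_r = W × 7.9 = 49896 × 7.9 = 394200.
FS_overturning = M_r/M_o = 394200/73830 = 5.339.

5.34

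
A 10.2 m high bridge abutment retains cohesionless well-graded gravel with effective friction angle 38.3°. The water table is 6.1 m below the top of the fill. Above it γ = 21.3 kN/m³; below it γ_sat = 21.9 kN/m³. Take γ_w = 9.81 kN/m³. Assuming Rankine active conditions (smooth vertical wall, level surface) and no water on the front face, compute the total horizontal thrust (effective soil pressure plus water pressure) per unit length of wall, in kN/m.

324 kN/m

K_a = tan²(45° − φ/2) = 0.2347.
γ' = 21.9 − 9.81 = 12.09 kN/m³. Depth below WT = 4.1 m.
σ'_h at WT = K_a γ d_w = 30.50 kPa; at base = 30.50 + K_a γ' × 4.1 = 42.13 kPa.
P₁ (0–6.1 m) = ½×30.50×6.1 = 93.02. P₂ (6.1–10.2 m) = ½(30.50+42.13)×4.1 = 148.9.
P_w = ½ γ_w h₂² = 0.5×9.81×4.1² = 82.45. Total = 93.02+148.9+82.45 = 324.4 kN/m.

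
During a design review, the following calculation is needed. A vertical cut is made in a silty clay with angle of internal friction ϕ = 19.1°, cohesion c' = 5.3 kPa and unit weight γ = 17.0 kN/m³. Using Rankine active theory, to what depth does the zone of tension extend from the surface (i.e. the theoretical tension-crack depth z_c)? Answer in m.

0.876 m

K_a = tan²(45° − 19.1°/2) = 0.5069; √K_a = 0.7120.
The active pressure is zero where K_a γ z = 2c√K_a, so z_c = 2c/(γ√K_a) = 2×5.3/(17.0×0.7120) = 0.8758 m.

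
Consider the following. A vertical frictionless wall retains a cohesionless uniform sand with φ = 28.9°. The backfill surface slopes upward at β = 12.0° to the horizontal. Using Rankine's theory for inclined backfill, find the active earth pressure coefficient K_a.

0.375

K_a = cos β · (cos β − √(cos²β − cos²φ)) / (cos β + √(cos²β − cos²φ)).
cos β = 0.9781, cos φ = 0.8755, √(cos²β − cos²φ) = 0.4363.
K_a = 0.9781 × (0.9781 − 0.4363)/(0.9781 + 0.4363) = 0.3747.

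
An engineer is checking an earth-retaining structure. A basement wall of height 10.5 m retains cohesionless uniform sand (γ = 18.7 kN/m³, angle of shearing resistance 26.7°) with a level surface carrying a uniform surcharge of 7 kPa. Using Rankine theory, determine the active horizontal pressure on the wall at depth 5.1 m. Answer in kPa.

38.9 kPa

K_a = (1 − sin φ)/(1 + sin φ) = 0.3800.
σ_v = γz + q = 18.7 × 5.1 + 7 = 102.4 kPa.
σ_h = K_a σ_v = 0.3800 × 102.4 = 38.90 kPa.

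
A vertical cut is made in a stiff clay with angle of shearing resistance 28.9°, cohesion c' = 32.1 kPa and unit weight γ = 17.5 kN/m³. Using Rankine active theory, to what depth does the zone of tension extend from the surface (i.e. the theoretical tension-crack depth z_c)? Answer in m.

K_a = tan²(45° − 28.9°/2) = 0.3484; √K_a = 0.5902.
The active pressure is zero where K_a γ z = 2c√K_a, so z_c = 2c/(γ√K_a) = 2×32.1/(17.5×0.5902) = 6.216 m.

6.22 m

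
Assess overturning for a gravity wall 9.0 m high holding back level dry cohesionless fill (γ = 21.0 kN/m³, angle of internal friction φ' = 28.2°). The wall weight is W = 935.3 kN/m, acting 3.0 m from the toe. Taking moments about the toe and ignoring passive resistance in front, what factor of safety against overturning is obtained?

K_a = tan²(45° − 28.2°/2) = 0.3582.
P_a = ½K_aγH² = 0.5×0.3582×21.0×9.0² = 304.6 kN/m, acting at H/3 = 3.000 m above the base.
Overturning moment M_o = P_a × H/3 = 304.6 × 3.000 = 913.9.
Resisting moment M_r = W × 3.0 = 935.3 × 3.0 = 2806.
FS_overturning = M_r/M_o = 2806/913.9 = 3.070.

3.07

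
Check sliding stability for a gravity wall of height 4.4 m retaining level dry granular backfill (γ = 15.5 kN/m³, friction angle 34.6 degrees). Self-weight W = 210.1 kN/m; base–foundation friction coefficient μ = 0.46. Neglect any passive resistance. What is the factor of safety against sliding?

K_a = tan²(45° − 34.6°/2) = 0.2756.
P_a = ½K_aγH² = 0.5×0.2756×15.5×4.4² = 41.36 kN/m, acting at H/3 = 1.467 m above the base.
FS_sliding = μW / P_a = 0.46×210.1 / 41.36 = 2.337.

2.34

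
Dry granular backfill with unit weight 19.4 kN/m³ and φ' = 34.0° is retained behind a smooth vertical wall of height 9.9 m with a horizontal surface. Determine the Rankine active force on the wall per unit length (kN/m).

269 kN/m

K_a = tan²(45° − φ/2) = 0.2827.
P_a = ½ K_a γ H² = 0.5 × 0.2827 × 19.4 × 9.9² = 268.8 kN/m.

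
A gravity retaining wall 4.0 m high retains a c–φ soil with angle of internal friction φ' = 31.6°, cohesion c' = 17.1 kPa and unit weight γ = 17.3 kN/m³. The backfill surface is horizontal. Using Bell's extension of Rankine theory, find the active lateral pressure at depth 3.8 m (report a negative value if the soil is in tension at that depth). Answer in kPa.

K_a = (1 − sin φ)/(1 + sin φ) = 0.3123.
σ_a = K_a γ z − 2c√K_a = 0.3123×17.3×3.8 − 2×17.1×0.5589 = 1.420 kPa.

1.42 kPa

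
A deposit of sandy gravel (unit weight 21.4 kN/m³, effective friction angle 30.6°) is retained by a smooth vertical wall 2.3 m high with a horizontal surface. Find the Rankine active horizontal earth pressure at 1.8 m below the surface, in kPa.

K_a = (1 − sin φ)/(1 + sin φ) = 0.3253.
σ_h = K_a γ z = 0.3253 × 21.4 × 1.8 = 12.53 kPa.

12.5 kPa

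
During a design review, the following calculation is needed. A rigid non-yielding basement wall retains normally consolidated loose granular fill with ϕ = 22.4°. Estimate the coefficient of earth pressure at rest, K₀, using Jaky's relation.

0.619

K₀ = 1 − sin φ' = 1 − sin 22.4° = 0.6189.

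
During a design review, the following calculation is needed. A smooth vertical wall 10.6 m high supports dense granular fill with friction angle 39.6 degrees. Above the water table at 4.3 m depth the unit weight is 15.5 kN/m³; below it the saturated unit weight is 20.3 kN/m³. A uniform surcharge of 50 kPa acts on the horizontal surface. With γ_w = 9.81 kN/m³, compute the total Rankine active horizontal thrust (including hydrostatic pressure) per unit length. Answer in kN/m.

K_a = tan²(45° − φ/2) = 0.2214.
γ' = 20.3 − 9.81 = 10.49 kN/m³. h₂ = H − d_w = 6.3 m.
σ'_h: at surface K_a·q = 11.07; at WT K_a(q+γd_w) = 25.83; at base K_a(q+γd_w+γ'h₂) = 40.46 kPa.
P₁ = ½(11.07+25.83)×4.3 = 79.34; P₂ = ½(25.83+40.46)×6.3 = 208.8; P_w = ½γ_w h₂² = 194.7.
Total = 79.34+208.8+194.7 = 482.8 kN/m.

483 kN/m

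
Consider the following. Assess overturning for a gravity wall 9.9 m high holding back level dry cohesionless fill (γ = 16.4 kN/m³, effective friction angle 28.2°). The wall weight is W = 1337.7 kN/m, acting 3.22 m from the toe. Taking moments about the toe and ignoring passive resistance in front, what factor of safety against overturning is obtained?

4.53

K_a = tan²(45° − 28.2°/2) = 0.3582.
P_a = ½K_aγH² = 0.5×0.3582×16.4×9.9² = 287.9 kN/m, acting at H/3 = 3.300 m above the base.
Overturning moment M_o = P_a × H/3 = 287.9 × 3.300 = 950.0.
Resisting moment M_r = W × 3.22 = 1337.7 × 3.22 = 4307.
FS_overturning = M_r/M_o = 4307/950.0 = 4.534.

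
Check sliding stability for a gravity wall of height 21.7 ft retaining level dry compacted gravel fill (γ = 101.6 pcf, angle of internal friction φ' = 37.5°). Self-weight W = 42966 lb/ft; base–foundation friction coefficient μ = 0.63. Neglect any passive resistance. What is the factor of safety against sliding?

4.65

K_a = tan²(45° − 37.5°/2) = 0.2432.
P_a = ½K_aγH² = 0.5×0.2432×101.6×21.7² = 5817 lb/ft, acting at H/3 = 7.233 ft above the base.
FS_sliding = μW / P_a = 0.63×42966 / 5817 = 4.653.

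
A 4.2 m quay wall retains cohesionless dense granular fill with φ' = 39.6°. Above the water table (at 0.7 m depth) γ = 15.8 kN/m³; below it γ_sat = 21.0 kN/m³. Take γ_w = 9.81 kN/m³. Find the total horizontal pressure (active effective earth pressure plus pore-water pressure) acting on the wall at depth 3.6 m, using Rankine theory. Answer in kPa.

38.1 kPa

K_a = (1 − sin φ)/(1 + sin φ) = 0.2214.
γ' = 21.0 − 9.81 = 11.19 kN/m³.
Effective vertical stress at 3.6 m: σ'_v = 15.8×0.7 + 11.19×2.90 = 43.51 kPa.
σ'_h = K_a σ'_v = 0.2214 × 43.51 = 9.635 kPa; u = γ_w × 2.90 = 28.45 kPa.
Total σ_h = 9.635 + 28.45 = 38.08 kPa.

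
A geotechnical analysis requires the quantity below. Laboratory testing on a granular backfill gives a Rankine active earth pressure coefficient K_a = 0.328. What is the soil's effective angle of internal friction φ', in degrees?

30.4°

K_a = tan²(45° − φ/2) ⇒ 45° − φ/2 = arctan(√0.328) = 29.80°.
φ = 2(45° − 29.80°) = 30.40°.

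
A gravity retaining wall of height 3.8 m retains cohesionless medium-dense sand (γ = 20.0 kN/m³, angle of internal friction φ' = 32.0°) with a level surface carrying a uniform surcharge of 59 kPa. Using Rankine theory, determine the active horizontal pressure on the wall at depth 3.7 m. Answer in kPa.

40.9 kPa

K_a = (1 − sin φ)/(1 + sin φ) = 0.3073.
σ_v = γz + q = 20.0 × 3.7 + 59 = 133.0 kPa.
σ_h = K_a σ_v = 0.3073 × 133.0 = 40.87 kPa.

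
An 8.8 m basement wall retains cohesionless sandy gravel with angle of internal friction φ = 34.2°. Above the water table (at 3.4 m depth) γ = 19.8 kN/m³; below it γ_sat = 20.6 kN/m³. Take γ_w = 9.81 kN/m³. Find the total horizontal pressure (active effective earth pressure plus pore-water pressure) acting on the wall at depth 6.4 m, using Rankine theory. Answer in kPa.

K_a = (1 − sin φ)/(1 + sin φ) = 0.2803.
γ' = 20.6 − 9.81 = 10.79 kN/m³.
Effective vertical stress at 6.4 m: σ'_v = 19.8×3.4 + 10.79×3.00 = 99.69 kPa.
σ'_h = K_a σ'_v = 0.2803 × 99.69 = 27.95 kPa; u = γ_w × 3.00 = 29.43 kPa.
Total σ_h = 27.95 + 29.43 = 57.38 kPa.

57.4 kPa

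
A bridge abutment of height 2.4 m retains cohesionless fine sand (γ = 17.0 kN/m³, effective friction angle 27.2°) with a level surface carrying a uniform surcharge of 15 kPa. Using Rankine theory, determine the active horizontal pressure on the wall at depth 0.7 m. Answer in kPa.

10.0 kPa

K_a = (1 − sin φ)/(1 + sin φ) = 0.3726.
σ_v = γz + q = 17.0 × 0.7 + 15 = 26.90 kPa.
σ_h = K_a σ_v = 0.3726 × 26.90 = 10.02 kPa.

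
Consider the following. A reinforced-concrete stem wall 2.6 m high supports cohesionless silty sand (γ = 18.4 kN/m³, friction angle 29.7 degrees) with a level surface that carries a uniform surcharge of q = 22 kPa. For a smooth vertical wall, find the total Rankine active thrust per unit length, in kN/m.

K_a = tan²(45° − φ/2) = 0.3374.
Soil triangle: ½ K_a γ H² = 0.5×0.3374×18.4×2.6² = 20.98 kN/m.
Surcharge rectangle: K_a q H = 0.3374×22×2.6 = 19.30 kN/m.
Total = 20.98 + 19.30 = 40.28 kN/m.

40.3 kN/m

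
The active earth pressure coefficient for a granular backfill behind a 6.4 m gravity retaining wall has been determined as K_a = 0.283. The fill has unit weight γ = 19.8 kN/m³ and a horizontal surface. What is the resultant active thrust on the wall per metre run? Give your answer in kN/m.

P = ½ K_a γ H² = 0.5 × 0.283 × 19.8 × 6.4² = 114.8 kN/m.

115 kN/m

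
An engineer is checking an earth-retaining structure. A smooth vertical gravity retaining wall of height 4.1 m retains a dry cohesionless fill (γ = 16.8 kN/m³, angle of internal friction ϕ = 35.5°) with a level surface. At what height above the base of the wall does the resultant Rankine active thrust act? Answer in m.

1.37 m

K_a = 0.2653.
The pressure distribution is triangular, so the resultant acts at H/3 above the base = 4.1/3 = 1.367 m.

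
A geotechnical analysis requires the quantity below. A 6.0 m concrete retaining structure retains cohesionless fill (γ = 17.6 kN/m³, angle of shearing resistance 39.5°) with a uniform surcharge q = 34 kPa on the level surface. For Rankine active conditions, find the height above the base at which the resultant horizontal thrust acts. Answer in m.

2.39 m

K_a = 0.2224.
Triangular part P₁ = ½K_aγH² = 70.47 at H/3 = 2.000 m; rectangular part P₂ = K_a q H = 45.38 at H/2 = 3.000 m.
ȳ = (P₁·2.000 + P₂·3.000)/(P₁+P₂) = 2.392 m.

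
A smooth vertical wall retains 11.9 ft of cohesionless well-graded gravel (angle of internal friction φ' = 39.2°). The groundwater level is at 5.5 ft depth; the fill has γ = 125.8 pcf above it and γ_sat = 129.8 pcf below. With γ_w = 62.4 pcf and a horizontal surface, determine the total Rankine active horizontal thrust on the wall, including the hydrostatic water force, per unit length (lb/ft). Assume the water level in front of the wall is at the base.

K_a = tan²(45° − φ/2) = 0.2255.
γ' = 129.8 − 62.4 = 67.40 pcf. Depth below WT = 6.4 ft.
σ'_h at WT = K_a γ d_w = 156.0 psf; at base = 156.0 + K_a γ' × 6.4 = 253.3 psf.
P₁ (0–5.5 ft) = ½×156.0×5.5 = 429.0. P₂ (5.5–11.9 ft) = ½(156.0+253.3)×6.4 = 1310.
P_w = ½ γ_w h₂² = 0.5×62.4×6.4² = 1278. Total = 429.0+1310+1278 = 3017 lb/ft.

3020 lb/ft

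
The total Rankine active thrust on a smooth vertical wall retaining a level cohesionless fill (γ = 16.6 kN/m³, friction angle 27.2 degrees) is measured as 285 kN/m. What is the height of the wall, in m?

K_a = 0.3726. P_a = ½ K_a γ H² ⇒ H = √(2P_a/(K_a γ)).
H = √(2×285/(0.3726×16.6)) = 9.600 m.

9.60 m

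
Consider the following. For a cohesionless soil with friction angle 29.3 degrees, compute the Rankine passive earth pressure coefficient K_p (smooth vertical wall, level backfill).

K_p = (1 + sin φ)/(1 − sin φ) = tan²(45° + 29.3°/2) = 2.917.

2.92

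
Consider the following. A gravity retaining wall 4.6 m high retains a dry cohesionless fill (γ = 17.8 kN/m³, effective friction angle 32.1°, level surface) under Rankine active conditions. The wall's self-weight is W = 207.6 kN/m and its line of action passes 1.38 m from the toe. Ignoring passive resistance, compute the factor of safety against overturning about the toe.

K_a = tan²(45° − 32.1°/2) = 0.3060.
P_a = ½K_aγH² = 0.5×0.3060×17.8×4.6² = 57.63 kN/m, acting at H/3 = 1.533 m above the base.
Overturning moment M_o = P_a × H/3 = 57.63 × 1.533 = 88.36.
Resisting moment M_r = W × 1.38 = 207.6 × 1.38 = 286.5.
FS_overturning = M_r/M_o = 286.5/88.36 = 3.242.

3.24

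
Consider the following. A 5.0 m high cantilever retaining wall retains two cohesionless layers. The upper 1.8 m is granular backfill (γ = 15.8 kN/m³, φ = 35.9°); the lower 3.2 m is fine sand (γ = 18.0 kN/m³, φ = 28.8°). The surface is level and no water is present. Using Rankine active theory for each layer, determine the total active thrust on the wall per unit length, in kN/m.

K_a1 = tan²(45°−35.9°/2) = 0.2607; K_a2 = tan²(45°−28.8°/2) = 0.3498.
Layer 1: σ at base = K_a1 γ₁ h₁ = 7.415 kPa; P₁ = ½×7.415×1.8 = 6.674.
Layer 2: σ_v at top = γ₁h₁ = 28.44; σ_h top = K_a2×28.44 = 9.947; σ_h base = K_a2×(28.44+18.0×3.2) = 30.09.
P₂ = ½(9.947+30.09)×3.2 = 64.06. Total P_a = 6.674+64.06 = 70.74 kN/m.

70.7 kN/m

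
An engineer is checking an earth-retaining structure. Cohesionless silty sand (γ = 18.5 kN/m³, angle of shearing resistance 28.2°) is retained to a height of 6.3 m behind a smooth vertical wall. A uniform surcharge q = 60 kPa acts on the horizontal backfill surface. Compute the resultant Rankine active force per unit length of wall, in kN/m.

267 kN/m

K_a = tan²(45° − φ/2) = 0.3582.
Soil triangle: ½ K_a γ H² = 0.5×0.3582×18.5×6.3² = 131.5 kN/m.
Surcharge rectangle: K_a q H = 0.3582×60×6.3 = 135.4 kN/m.
Total = 131.5 + 135.4 = 266.9 kN/m.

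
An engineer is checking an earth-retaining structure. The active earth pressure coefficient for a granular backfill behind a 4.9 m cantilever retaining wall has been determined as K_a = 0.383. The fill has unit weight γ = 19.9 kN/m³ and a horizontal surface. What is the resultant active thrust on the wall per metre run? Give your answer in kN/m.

P = ½ K_a γ H² = 0.5 × 0.383 × 19.9 × 4.9² = 91.50 kN/m.

91.5 kN/m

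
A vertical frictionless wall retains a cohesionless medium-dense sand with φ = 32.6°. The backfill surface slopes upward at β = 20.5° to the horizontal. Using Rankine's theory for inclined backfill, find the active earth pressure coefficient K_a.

0.367

K_a = cos β · (cos β − √(cos²β − cos²φ)) / (cos β + √(cos²β − cos²φ)).
cos β = 0.9367, cos φ = 0.8425, √(cos²β − cos²φ) = 0.4094.
K_a = 0.9367 × (0.9367 − 0.4094)/(0.9367 + 0.4094) = 0.3669.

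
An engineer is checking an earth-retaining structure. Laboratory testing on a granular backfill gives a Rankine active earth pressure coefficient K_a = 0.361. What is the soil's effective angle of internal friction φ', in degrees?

K_a = tan²(45° − φ/2) ⇒ 45° − φ/2 = arctan(√0.361) = 31.00°.
φ = 2(45° − 31.00°) = 28.00°.

28.0°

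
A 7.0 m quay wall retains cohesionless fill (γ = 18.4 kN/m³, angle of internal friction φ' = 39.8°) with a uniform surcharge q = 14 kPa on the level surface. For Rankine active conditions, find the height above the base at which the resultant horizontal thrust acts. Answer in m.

K_a = 0.2194.
Triangular part P₁ = ½K_aγH² = 98.92 at H/3 = 2.333 m; rectangular part P₂ = K_a q H = 21.50 at H/2 = 3.500 m.
ȳ = (P₁·2.333 + P₂·3.500)/(P₁+P₂) = 2.542 m.

2.54 m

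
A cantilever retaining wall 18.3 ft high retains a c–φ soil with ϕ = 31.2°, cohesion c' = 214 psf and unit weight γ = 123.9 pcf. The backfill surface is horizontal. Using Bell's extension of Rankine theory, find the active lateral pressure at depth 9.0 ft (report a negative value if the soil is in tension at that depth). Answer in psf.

K_a = (1 − sin φ)/(1 + sin φ) = 0.3175.
σ_a = K_a γ z − 2c√K_a = 0.3175×123.9×9.0 − 2×214×0.5635 = 112.9 psf.

113 psf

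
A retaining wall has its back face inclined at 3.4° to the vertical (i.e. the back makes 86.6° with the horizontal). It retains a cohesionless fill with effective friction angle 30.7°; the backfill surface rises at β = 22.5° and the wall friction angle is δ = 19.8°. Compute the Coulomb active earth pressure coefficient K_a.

K_a = sin²(α+φ) / [sin²α · sin(α−δ) · (1 + √{sin(φ+δ)sin(φ−β) / (sin(α−δ)sin(α+β))})²].
With α = 86.6°, φ = 30.7°, δ = 19.8°, β = 22.5°: K_a = 0.4689.

0.469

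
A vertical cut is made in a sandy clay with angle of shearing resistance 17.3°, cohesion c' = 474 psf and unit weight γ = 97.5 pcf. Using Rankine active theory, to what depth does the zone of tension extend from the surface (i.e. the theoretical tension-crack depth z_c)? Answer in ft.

K_a = tan²(45° − 17.3°/2) = 0.5416; √K_a = 0.7359.
The active pressure is zero where K_a γ z = 2c√K_a, so z_c = 2c/(γ√K_a) = 2×474/(97.5×0.7359) = 13.21 ft.

13.2 ft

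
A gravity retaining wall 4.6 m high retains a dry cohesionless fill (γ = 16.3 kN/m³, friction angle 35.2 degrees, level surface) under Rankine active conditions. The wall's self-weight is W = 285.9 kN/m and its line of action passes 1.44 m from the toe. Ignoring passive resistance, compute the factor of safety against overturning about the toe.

K_a = tan²(45° − 35.2°/2) = 0.2687.
P_a = ½K_aγH² = 0.5×0.2687×16.3×4.6² = 46.34 kN/m, acting at H/3 = 1.533 m above the base.
Overturning moment M_o = P_a × H/3 = 46.34 × 1.533 = 71.05.
Resisting moment M_r = W × 1.44 = 285.9 × 1.44 = 411.7.
FS_overturning = M_r/M_o = 411.7/71.05 = 5.795.

5.79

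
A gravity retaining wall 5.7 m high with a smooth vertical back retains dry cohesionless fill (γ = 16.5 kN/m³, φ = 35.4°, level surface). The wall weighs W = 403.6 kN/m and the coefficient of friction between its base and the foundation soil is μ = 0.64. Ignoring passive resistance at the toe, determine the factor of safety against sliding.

3.62

K_a = tan²(45° − 35.4°/2) = 0.2664.
P_a = ½K_aγH² = 0.5×0.2664×16.5×5.7² = 71.41 kN/m, acting at H/3 = 1.900 m above the base.
FS_sliding = μW / P_a = 0.64×403.6 / 71.41 = 3.617.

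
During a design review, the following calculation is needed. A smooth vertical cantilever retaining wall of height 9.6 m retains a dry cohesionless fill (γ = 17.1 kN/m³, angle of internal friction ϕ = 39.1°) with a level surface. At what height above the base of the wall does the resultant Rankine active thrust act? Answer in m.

K_a = 0.2265.
The pressure distribution is triangular, so the resultant acts at H/3 above the base = 9.6/3 = 3.200 m.

3.20 m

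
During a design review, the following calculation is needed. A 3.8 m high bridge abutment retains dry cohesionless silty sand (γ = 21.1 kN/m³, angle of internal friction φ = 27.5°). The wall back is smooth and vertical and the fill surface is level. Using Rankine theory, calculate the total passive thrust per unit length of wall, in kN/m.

414 kN/m

K_p = tan²(45° + φ/2) = 2.716.
P_p = ½ K_p γ H² = 0.5 × 2.716 × 21.1 × 3.8² = 413.7 kN/m.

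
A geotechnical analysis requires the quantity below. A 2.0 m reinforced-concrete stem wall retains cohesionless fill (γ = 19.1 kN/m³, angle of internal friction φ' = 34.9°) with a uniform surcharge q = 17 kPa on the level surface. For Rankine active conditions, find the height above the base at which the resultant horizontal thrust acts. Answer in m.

0.824 m

K_a = 0.2721.
Triangular part P₁ = ½K_aγH² = 10.40 at H/3 = 0.6667 m; rectangular part P₂ = K_a q H = 9.253 at H/2 = 1.000 m.
ȳ = (P₁·0.6667 + P₂·1.000)/(P₁+P₂) = 0.8236 m.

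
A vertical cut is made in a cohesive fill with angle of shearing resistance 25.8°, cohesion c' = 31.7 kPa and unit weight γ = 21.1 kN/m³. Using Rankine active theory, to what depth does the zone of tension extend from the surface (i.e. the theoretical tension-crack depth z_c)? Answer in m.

4.79 m

K_a = tan²(45° − 25.8°/2) = 0.3935; √K_a = 0.6273.
The active pressure is zero where K_a γ z = 2c√K_a, so z_c = 2c/(γ√K_a) = 2×31.7/(21.1×0.6273) = 4.790 m.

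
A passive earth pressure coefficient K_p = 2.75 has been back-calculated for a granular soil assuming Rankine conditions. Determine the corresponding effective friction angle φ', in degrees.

27.8°

K_p = (1+sin φ)/(1−sin φ) ⇒ sin φ = (K_p − 1)/(K_p + 1) = 0.4667.
φ = arcsin(0.4667) = 27.82°.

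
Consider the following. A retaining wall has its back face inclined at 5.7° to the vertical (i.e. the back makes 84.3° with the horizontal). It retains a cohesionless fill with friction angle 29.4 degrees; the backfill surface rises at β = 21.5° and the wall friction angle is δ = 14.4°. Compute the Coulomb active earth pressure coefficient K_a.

K_a = sin²(α+φ) / [sin²α · sin(α−δ) · (1 + √{sin(φ+δ)sin(φ−β) / (sin(α−δ)sin(α+β))})²].
With α = 84.3°, φ = 29.4°, δ = 14.4°, β = 21.5°: K_a = 0.5140.

0.514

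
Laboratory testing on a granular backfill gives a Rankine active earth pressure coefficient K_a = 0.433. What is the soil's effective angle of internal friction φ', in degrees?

K_a = tan²(45° − φ/2) ⇒ 45° − φ/2 = arctan(√0.433) = 33.35°.
φ = 2(45° − 33.35°) = 23.31°.

23.3°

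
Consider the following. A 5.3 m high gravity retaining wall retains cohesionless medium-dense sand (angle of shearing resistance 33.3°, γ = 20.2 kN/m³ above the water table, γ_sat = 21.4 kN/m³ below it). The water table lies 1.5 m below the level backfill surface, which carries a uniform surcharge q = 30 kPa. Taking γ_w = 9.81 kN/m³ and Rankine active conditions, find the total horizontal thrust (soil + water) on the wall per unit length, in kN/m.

K_a = tan²(45° − φ/2) = 0.2911.
γ' = 21.4 − 9.81 = 11.59 kN/m³. h₂ = H − d_w = 3.8 m.
σ'_h: at surface K_a·q = 8.734; at WT K_a(q+γd_w) = 17.56; at base K_a(q+γd_w+γ'h₂) = 30.38 kPa.
P₁ = ½(8.734+17.56)×1.5 = 19.72; P₂ = ½(17.56+30.38)×3.8 = 91.07; P_w = ½γ_w h₂² = 70.83.
Total = 19.72+91.07+70.83 = 181.6 kN/m.

182 kN/m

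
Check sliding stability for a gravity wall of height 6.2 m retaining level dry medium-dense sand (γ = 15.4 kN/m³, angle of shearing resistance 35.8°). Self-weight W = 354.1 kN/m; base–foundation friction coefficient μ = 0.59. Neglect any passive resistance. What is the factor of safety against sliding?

K_a = tan²(45° − 35.8°/2) = 0.2619.
P_a = ½K_aγH² = 0.5×0.2619×15.4×6.2² = 77.51 kN/m, acting at H/3 = 2.067 m above the base.
FS_sliding = μW / P_a = 0.59×354.1 / 77.51 = 2.695.

2.70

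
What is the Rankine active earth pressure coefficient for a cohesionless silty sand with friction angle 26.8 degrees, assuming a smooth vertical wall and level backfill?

0.378

K_a = tan²(45° − φ/2) = tan²(31.60°) = 0.3785.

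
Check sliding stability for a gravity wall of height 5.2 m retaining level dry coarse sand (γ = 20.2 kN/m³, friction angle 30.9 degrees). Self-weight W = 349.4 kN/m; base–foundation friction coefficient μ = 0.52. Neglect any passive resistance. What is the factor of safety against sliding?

K_a = tan²(45° − 30.9°/2) = 0.3214.
P_a = ½K_aγH² = 0.5×0.3214×20.2×5.2² = 87.78 kN/m, acting at H/3 = 1.733 m above the base.
FS_sliding = μW / P_a = 0.52×349.4 / 87.78 = 2.070.

2.07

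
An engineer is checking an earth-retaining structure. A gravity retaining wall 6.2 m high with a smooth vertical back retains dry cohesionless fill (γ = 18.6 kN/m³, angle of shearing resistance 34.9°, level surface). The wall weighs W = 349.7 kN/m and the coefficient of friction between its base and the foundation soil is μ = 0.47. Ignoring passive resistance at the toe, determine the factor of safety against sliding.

K_a = tan²(45° − 34.9°/2) = 0.2721.
P_a = ½K_aγH² = 0.5×0.2721×18.6×6.2² = 97.29 kN/m, acting at H/3 = 2.067 m above the base.
FS_sliding = μW / P_a = 0.47×349.7 / 97.29 = 1.689.

1.69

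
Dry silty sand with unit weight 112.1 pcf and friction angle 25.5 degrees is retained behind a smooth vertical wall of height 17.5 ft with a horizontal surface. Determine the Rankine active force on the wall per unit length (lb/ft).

K_a = tan²(45° − φ/2) = 0.3981.
P_a = ½ K_a γ H² = 0.5 × 0.3981 × 112.1 × 17.5² = 6834 lb/ft.

6830 lb/ft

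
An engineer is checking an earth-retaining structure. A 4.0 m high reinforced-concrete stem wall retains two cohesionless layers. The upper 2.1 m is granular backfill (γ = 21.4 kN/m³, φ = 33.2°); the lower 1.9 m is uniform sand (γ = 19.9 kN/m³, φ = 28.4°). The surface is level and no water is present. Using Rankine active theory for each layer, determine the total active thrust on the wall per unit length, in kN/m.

56.9 kN/m

K_a1 = tan²(45°−33.2°/2) = 0.2924; K_a2 = tan²(45°−28.4°/2) = 0.3554.
Layer 1: σ at base = K_a1 γ₁ h₁ = 13.14 kPa; P₁ = ½×13.14×2.1 = 13.80.
Layer 2: σ_v at top = γ₁h₁ = 44.94; σ_h top = K_a2×44.94 = 15.97; σ_h base = K_a2×(44.94+19.9×1.9) = 29.41.
P₂ = ½(15.97+29.41)×1.9 = 43.11. Total P_a = 13.80+43.11 = 56.90 kN/m.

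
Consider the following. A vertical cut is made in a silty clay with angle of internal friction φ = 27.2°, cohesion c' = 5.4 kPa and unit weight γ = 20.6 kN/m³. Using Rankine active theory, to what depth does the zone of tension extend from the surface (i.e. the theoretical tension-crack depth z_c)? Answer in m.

0.859 m

K_a = tan²(45° − 27.2°/2) = 0.3726; √K_a = 0.6104.
The active pressure is zero where K_a γ z = 2c√K_a, so z_c = 2c/(γ√K_a) = 2×5.4/(20.6×0.6104) = 0.8589 m.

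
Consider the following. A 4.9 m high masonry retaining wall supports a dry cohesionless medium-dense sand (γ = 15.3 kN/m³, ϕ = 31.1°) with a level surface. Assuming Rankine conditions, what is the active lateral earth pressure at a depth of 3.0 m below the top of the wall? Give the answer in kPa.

K_a = (1 − sin φ)/(1 + sin φ) = 0.3188.
σ_h = K_a γ z = 0.3188 × 15.3 × 3.0 = 14.63 kPa.

14.6 kPa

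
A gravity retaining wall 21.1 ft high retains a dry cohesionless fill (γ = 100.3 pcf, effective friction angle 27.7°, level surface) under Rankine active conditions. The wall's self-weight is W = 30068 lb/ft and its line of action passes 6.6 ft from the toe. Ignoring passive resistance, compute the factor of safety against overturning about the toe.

K_a = tan²(45° − 27.7°/2) = 0.3653.
P_a = ½K_aγH² = 0.5×0.3653×100.3×21.1² = 8157 lb/ft, acting at H/3 = 7.033 ft above the base.
Overturning moment M_o = P_a × H/3 = 8157 × 7.033 = 57370.
Resisting moment M_r = W × 6.6 = 30068 × 6.6 = 198400.
FS_overturning = M_r/M_o = 198400/57370 = 3.459.

3.46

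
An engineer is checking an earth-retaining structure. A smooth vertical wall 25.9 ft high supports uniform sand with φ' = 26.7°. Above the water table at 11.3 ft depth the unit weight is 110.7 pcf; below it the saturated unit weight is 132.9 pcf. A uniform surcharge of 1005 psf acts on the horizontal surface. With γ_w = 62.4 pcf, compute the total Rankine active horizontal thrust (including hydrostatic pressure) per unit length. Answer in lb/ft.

K_a = tan²(45° − φ/2) = 0.3800.
γ' = 132.9 − 62.4 = 70.50 pcf. h₂ = H − d_w = 14.6 ft.
σ'_h: at surface K_a·q = 381.9; at WT K_a(q+γd_w) = 857.2; at base K_a(q+γd_w+γ'h₂) = 1248 psf.
P₁ = ½(381.9+857.2)×11.3 = 7000; P₂ = ½(857.2+1248)×14.6 = 15370; P_w = ½γ_w h₂² = 6651.
Total = 7000+15370+6651 = 29020 lb/ft.

29000 lb/ft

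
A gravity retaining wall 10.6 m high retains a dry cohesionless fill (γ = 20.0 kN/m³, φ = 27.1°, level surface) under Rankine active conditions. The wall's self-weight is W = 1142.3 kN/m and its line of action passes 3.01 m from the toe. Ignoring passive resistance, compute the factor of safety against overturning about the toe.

2.32

K_a = tan²(45° − 27.1°/2) = 0.3741.
P_a = ½K_aγH² = 0.5×0.3741×20.0×10.6² = 420.3 kN/m, acting at H/3 = 3.533 m above the base.
Overturning moment M_o = P_a × H/3 = 420.3 × 3.533 = 1485.
Resisting moment M_r = W × 3.01 = 1142.3 × 3.01 = 3438.
FS_overturning = M_r/M_o = 3438/1485 = 2.315.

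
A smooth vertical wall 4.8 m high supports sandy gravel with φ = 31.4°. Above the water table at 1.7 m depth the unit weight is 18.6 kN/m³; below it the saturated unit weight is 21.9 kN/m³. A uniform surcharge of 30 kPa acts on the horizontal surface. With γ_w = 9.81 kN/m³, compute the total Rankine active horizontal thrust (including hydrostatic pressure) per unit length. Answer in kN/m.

150 kN/m

K_a = tan²(45° − φ/2) = 0.3149.
γ' = 21.9 − 9.81 = 12.09 kN/m³. h₂ = H − d_w = 3.1 m.
σ'_h: at surface K_a·q = 9.447; at WT K_a(q+γd_w) = 19.41; at base K_a(q+γd_w+γ'h₂) = 31.21 kPa.
P₁ = ½(9.447+19.41)×1.7 = 24.52; P₂ = ½(19.41+31.21)×3.1 = 78.45; P_w = ½γ_w h₂² = 47.14.
Total = 24.52+78.45+47.14 = 150.1 kN/m.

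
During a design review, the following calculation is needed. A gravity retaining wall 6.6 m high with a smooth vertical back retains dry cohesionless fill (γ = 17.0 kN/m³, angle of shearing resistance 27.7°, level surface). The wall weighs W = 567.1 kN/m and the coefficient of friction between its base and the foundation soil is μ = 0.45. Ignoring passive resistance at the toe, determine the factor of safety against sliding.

1.89

K_a = tan²(45° − 27.7°/2) = 0.3653.
P_a = ½K_aγH² = 0.5×0.3653×17.0×6.6² = 135.3 kN/m, acting at H/3 = 2.200 m above the base.
FS_sliding = μW / P_a = 0.45×567.1 / 135.3 = 1.887.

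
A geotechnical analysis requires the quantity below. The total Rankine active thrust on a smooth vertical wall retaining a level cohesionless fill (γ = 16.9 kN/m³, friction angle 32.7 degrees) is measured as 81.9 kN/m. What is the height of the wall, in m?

5.70 m

K_a = 0.2985. P_a = ½ K_a γ H² ⇒ H = √(2P_a/(K_a γ)).
H = √(2×81.9/(0.2985×16.9)) = 5.698 m.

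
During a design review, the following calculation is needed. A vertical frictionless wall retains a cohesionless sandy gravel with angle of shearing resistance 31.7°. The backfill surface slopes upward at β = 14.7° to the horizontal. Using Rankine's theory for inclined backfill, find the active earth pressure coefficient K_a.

K_a = cos β · (cos β − √(cos²β − cos²φ)) / (cos β + √(cos²β − cos²φ)).
cos β = 0.9673, cos φ = 0.8508, √(cos²β − cos²φ) = 0.4601.
K_a = 0.9673 × (0.9673 − 0.4601)/(0.9673 + 0.4601) = 0.3437.

0.344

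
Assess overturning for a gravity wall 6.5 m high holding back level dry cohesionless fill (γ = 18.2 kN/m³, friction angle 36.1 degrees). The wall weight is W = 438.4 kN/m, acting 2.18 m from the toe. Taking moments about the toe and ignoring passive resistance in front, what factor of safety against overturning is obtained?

4.44

K_a = tan²(45° − 36.1°/2) = 0.2585.
P_a = ½K_aγH² = 0.5×0.2585×18.2×6.5² = 99.39 kN/m, acting at H/3 = 2.167 m above the base.
Overturning moment M_o = P_a × H/3 = 99.39 × 2.167 = 215.3.
Resisting moment M_r = W × 2.18 = 438.4 × 2.18 = 955.7.
FS_overturning = M_r/M_o = 955.7/215.3 = 4.438.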